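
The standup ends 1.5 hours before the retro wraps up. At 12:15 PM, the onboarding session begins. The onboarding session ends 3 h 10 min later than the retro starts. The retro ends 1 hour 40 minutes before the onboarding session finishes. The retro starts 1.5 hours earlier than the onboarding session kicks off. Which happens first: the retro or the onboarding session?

The retro starts at 12:15 PM − 90 min = 10:45 AM.
The retro starts at 10:45 AM and the onboarding session starts at 12:15 PM, so the retro is first.

the retro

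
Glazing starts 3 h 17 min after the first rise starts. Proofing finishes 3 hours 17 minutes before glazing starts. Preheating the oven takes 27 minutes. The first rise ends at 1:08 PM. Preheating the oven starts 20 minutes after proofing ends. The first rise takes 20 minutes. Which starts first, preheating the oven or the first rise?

the first rise

The first rise starts at 1:08 PM − 20 min = 12:48 PM.
Glazing starts at 12:48 PM + 197 min = 4:05 PM.
Proofing ends at 4:05 PM − 197 min = 12:48 PM.
Preheating the oven starts at 12:48 PM + 20 min = 1:08 PM.
Preheating the oven starts at 1:08 PM and the first rise starts at 12:48 PM, so the first rise is first.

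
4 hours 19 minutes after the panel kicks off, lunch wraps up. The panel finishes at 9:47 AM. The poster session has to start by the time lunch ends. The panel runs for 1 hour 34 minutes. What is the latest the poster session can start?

12:32 PM

The panel starts at 9:47 AM − 94 min = 8:13 AM.
Lunch ends at 8:13 AM + 259 min = 12:32 PM.
The poster session is bounded by lunch, so the latest it can start is 12:32 PM.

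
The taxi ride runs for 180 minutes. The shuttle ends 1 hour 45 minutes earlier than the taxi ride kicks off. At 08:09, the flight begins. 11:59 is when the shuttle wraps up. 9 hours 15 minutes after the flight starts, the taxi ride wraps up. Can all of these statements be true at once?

The taxi ride ends at 08:09 + 555 min = 17:24.
The taxi ride starts at 17:24 − 180 min = 14:24.
The shuttle ends at 14:24 − 105 min = 12:39.
But the shuttle is also said to end at 11:59 — a 40-minute conflict.

No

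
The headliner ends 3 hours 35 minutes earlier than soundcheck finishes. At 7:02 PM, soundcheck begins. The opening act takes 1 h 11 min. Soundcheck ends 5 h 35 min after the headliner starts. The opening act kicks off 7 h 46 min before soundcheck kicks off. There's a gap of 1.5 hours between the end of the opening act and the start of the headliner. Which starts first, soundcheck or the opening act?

The opening act starts at 7:02 PM − 466 min = 11:16 AM.
Soundcheck starts at 7:02 PM and the opening act starts at 11:16 AM, so the opening act is first.

the opening act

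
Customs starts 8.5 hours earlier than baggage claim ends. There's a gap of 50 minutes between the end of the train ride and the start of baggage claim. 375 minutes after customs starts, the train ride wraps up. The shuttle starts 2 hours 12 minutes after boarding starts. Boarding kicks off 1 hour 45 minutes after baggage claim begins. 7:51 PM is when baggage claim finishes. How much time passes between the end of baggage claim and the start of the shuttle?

152 minutes

Customs starts at 7:51 PM − 510 min = 11:21 AM.
The train ride ends at 11:21 AM + 375 min = 5:36 PM.
Baggage claim starts at 5:36 PM + 50 min = 6:26 PM.
Boarding starts at 6:26 PM + 105 min = 8:11 PM.
The shuttle starts at 8:11 PM + 132 min = 10:23 PM.
From 7:51 PM to 10:23 PM is 152 minutes.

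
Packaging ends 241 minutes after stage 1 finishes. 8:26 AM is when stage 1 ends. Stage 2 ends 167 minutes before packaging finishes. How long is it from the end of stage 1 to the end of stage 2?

1 h 14 min

Packaging ends at 8:26 AM + 241 min = 12:27 PM.
Stage 2 ends at 12:27 PM − 167 min = 9:40 AM.
From 8:26 AM to 9:40 AM is 1 h 14 min.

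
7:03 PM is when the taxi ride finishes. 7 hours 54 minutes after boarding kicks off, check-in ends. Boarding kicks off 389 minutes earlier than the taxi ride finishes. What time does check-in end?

Boarding starts at 7:03 PM − 389 min = 12:34 PM.
Check-in ends at 12:34 PM + 474 min = 8:28 PM.

8:28 PM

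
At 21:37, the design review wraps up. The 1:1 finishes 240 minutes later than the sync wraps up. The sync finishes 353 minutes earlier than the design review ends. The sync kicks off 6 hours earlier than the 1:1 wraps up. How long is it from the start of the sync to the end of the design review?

The sync ends at 21:37 − 353 min = 15:44.
The 1:1 ends at 15:44 + 240 min = 19:44.
The sync starts at 19:44 − 360 min = 13:44.
From 13:44 to 21:37 is 473 minutes.

473 minutes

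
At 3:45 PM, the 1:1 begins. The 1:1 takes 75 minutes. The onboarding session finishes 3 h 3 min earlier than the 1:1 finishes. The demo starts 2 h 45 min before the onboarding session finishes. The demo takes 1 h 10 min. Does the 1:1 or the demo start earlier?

the demo

The 1:1 ends at 3:45 PM + 75 min = 5:00 PM.
The onboarding session ends at 5:00 PM − 183 min = 1:57 PM.
The demo starts at 1:57 PM − 165 min = 11:12 AM.
The 1:1 starts at 3:45 PM and the demo starts at 11:12 AM, so the demo is first.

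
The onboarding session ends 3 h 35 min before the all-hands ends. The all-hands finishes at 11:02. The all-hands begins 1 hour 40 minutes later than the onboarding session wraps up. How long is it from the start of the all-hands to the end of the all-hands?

1 hour 55 minutes

The onboarding session ends at 11:02 − 215 min = 07:27.
The all-hands starts at 07:27 + 100 min = 09:07.
From 09:07 to 11:02 is 1 hour 55 minutes.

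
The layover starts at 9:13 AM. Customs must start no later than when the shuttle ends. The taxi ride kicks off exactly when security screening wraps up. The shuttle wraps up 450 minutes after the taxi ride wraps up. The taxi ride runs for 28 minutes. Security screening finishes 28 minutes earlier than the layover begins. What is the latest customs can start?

Security screening ends at 9:13 AM − 28 min = 8:45 AM.
So the taxi ride starts at 8:45 AM.
The taxi ride ends at 8:45 AM + 28 min = 9:13 AM.
The shuttle ends at 9:13 AM + 450 min = 4:43 PM.
Customs is bounded by the shuttle, so the latest it can start is 4:43 PM.

4:43 PM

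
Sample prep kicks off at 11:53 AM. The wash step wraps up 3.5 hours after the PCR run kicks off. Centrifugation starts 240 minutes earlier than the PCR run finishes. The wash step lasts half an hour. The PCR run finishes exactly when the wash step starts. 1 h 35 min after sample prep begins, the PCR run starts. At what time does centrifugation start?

The PCR run starts at 11:53 AM + 95 min = 1:28 PM.
The wash step ends at 1:28 PM + 210 min = 4:58 PM.
The wash step starts at 4:58 PM − 30 min = 4:28 PM.
So the PCR run ends at 4:28 PM.
Centrifugation starts at 4:28 PM − 240 min = 12:28 PM.

12:28 PM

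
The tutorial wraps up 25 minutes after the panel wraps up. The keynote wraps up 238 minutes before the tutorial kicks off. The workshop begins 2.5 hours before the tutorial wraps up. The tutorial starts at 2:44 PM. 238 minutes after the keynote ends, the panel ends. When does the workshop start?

12:39 PM

The keynote ends at 2:44 PM − 238 min = 10:46 AM.
The panel ends at 10:46 AM + 238 min = 2:44 PM.
The tutorial ends at 2:44 PM + 25 min = 3:09 PM.
The workshop starts at 3:09 PM − 150 min = 12:39 PM.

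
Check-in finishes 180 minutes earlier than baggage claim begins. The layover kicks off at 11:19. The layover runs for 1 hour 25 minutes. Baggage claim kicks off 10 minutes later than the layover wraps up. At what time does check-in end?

09:54

The layover ends at 11:19 + 85 min = 12:44.
Baggage claim starts at 12:44 + 10 min = 12:54.
Check-in ends at 12:54 − 180 min = 09:54.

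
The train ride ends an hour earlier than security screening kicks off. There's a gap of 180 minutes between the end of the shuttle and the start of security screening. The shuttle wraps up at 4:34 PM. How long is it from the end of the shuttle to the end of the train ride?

120 minutes

Security screening starts at 4:34 PM + 180 min = 7:34 PM.
The train ride ends at 7:34 PM − 60 min = 6:34 PM.
From 4:34 PM to 6:34 PM is 120 minutes.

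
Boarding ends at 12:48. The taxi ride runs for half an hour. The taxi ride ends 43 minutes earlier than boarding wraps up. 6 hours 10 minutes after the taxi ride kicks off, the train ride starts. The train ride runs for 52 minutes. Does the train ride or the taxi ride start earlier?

the taxi ride

The taxi ride ends at 12:48 − 43 min = 12:05.
The taxi ride starts at 12:05 − 30 min = 11:35.
The train ride starts at 11:35 + 370 min = 17:45.
The train ride starts at 17:45 and the taxi ride starts at 11:35, so the taxi ride is first.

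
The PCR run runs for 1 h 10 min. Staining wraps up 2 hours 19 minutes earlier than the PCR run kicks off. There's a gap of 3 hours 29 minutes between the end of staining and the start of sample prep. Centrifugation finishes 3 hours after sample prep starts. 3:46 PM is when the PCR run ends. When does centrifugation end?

The PCR run starts at 3:46 PM − 70 min = 2:36 PM.
Staining ends at 2:36 PM − 139 min = 12:17 PM.
Sample prep starts at 12:17 PM + 209 min = 3:46 PM.
Centrifugation ends at 3:46 PM + 180 min = 6:46 PM.

6:46 PM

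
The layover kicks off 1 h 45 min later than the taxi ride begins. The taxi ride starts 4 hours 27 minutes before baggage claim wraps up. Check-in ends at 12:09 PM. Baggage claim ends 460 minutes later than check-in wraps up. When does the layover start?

5:07 PM

Baggage claim ends at 12:09 PM + 460 min = 7:49 PM.
The taxi ride starts at 7:49 PM − 267 min = 3:22 PM.
The layover starts at 3:22 PM + 105 min = 5:07 PM.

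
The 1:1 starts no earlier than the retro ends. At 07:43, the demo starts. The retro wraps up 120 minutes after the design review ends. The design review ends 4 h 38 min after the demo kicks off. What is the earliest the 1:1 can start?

14:21

The design review ends at 07:43 + 278 min = 12:21.
The retro ends at 12:21 + 120 min = 14:21.
The 1:1 is bounded by the retro, so the earliest it can start is 14:21.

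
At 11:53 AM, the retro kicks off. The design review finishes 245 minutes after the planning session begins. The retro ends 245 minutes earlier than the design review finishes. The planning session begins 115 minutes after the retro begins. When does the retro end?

1:48 PM

The planning session starts at 11:53 AM + 115 min = 1:48 PM.
The design review ends at 1:48 PM + 245 min = 5:53 PM.
The retro ends at 5:53 PM − 245 min = 1:48 PM.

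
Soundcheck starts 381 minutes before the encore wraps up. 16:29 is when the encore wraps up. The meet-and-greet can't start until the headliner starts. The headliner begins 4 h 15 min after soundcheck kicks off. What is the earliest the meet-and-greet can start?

14:23

Soundcheck starts at 16:29 − 381 min = 10:08.
The headliner starts at 10:08 + 255 min = 14:23.
The meet-and-greet is bounded by the headliner, so the earliest it can start is 14:23.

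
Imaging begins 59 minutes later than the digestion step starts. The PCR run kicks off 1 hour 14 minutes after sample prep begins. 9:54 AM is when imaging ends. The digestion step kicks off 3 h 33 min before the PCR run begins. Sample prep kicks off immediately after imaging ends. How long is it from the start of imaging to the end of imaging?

80 minutes

Sample prep starts at 9:54 AM.
The PCR run starts at 9:54 AM + 74 min = 11:08 AM.
The digestion step starts at 11:08 AM − 213 min = 7:35 AM.
Imaging starts at 7:35 AM + 59 min = 8:34 AM.
From 8:34 AM to 9:54 AM is 80 minutes.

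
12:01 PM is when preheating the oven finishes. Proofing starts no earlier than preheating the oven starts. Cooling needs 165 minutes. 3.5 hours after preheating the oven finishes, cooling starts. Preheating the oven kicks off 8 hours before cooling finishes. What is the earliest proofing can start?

Cooling starts at 12:01 PM + 210 min = 3:31 PM.
Cooling ends at 3:31 PM + 165 min = 6:16 PM.
Preheating the oven starts at 6:16 PM − 480 min = 10:16 AM.
Proofing is bounded by preheating the oven, so the earliest it can start is 10:16 AM.

10:16 AM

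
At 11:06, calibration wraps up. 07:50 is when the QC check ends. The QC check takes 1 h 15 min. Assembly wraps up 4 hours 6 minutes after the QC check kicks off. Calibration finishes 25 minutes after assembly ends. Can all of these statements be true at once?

Yes

The QC check starts at 07:50 − 75 min = 06:35.
Assembly ends at 06:35 + 246 min = 10:41.
Calibration ends at 10:41 + 25 min = 11:06.
That matches the stated 11:06, so the schedule is consistent.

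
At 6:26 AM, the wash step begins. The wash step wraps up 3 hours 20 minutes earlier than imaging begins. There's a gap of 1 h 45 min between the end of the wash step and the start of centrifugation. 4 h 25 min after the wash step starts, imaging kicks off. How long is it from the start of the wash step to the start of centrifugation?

170 minutes

Imaging starts at 6:26 AM + 265 min = 10:51 AM.
The wash step ends at 10:51 AM − 200 min = 7:31 AM.
Centrifugation starts at 7:31 AM + 105 min = 9:16 AM.
From 6:26 AM to 9:16 AM is 170 minutes.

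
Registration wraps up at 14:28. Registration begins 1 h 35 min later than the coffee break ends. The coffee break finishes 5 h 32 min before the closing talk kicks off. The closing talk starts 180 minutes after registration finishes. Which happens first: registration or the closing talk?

The closing talk starts at 14:28 + 180 min = 17:28.
The coffee break ends at 17:28 − 332 min = 11:56.
Registration starts at 11:56 + 95 min = 13:31.
Registration starts at 13:31 and the closing talk starts at 17:28, so registration is first.

registration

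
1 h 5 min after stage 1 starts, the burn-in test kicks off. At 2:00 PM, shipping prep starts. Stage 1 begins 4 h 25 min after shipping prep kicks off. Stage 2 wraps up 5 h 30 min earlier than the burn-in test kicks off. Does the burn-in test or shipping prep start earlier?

Stage 1 starts at 2:00 PM + 265 min = 6:25 PM.
The burn-in test starts at 6:25 PM + 65 min = 7:30 PM.
The burn-in test starts at 7:30 PM and shipping prep starts at 2:00 PM, so shipping prep is first.

shipping prep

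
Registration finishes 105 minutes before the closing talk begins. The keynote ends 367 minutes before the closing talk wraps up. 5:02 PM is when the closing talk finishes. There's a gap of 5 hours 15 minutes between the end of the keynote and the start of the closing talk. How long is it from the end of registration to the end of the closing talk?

2 hours 37 minutes

The keynote ends at 5:02 PM − 367 min = 10:55 AM.
The closing talk starts at 10:55 AM + 315 min = 4:10 PM.
Registration ends at 4:10 PM − 105 min = 2:25 PM.
From 2:25 PM to 5:02 PM is 2 hours 37 minutes.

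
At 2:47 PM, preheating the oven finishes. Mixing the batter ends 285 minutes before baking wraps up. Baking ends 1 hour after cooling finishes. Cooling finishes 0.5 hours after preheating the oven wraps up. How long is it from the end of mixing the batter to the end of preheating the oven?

3 hours 15 minutes

Cooling ends at 2:47 PM + 30 min = 3:17 PM.
Baking ends at 3:17 PM + 60 min = 4:17 PM.
Mixing the batter ends at 4:17 PM − 285 min = 11:32 AM.
From 11:32 AM to 2:47 PM is 3 hours 15 minutes.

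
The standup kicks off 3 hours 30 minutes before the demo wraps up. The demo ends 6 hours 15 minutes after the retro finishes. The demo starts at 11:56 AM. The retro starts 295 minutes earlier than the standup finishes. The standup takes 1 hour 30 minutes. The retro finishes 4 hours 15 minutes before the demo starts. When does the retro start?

7:01 AM

The retro ends at 11:56 AM − 255 min = 7:41 AM.
The demo ends at 7:41 AM + 375 min = 1:56 PM.
The standup starts at 1:56 PM − 210 min = 10:26 AM.
The standup ends at 10:26 AM + 90 min = 11:56 AM.
The retro starts at 11:56 AM − 295 min = 7:01 AM.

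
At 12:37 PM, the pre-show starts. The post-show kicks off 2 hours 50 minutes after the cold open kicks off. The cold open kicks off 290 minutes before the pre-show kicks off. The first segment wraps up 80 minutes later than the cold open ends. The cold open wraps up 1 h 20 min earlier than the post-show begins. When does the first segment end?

The cold open starts at 12:37 PM − 290 min = 7:47 AM.
The post-show starts at 7:47 AM + 170 min = 10:37 AM.
The cold open ends at 10:37 AM − 80 min = 9:17 AM.
The first segment ends at 9:17 AM + 80 min = 10:37 AM.

10:37 AM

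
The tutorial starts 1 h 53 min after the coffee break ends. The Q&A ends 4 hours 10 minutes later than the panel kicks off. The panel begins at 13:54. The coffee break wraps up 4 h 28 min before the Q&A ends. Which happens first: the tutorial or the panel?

the panel

The Q&A ends at 13:54 + 250 min = 18:04.
The coffee break ends at 18:04 − 268 min = 13:36.
The tutorial starts at 13:36 + 113 min = 15:29.
The tutorial starts at 15:29 and the panel starts at 13:54, so the panel is first.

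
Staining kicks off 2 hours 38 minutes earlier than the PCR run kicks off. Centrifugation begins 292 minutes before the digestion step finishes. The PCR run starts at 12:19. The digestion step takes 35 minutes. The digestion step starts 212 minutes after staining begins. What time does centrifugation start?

08:56

Staining starts at 12:19 − 158 min = 09:41.
The digestion step starts at 09:41 + 212 min = 13:13.
The digestion step ends at 13:13 + 35 min = 13:48.
Centrifugation starts at 13:48 − 292 min = 08:56.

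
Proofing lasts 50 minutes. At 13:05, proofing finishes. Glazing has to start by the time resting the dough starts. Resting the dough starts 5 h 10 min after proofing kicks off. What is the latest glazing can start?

17:25

Proofing starts at 13:05 − 50 min = 12:15.
Resting the dough starts at 12:15 + 310 min = 17:25.
Glazing is bounded by resting the dough, so the latest it can start is 17:25.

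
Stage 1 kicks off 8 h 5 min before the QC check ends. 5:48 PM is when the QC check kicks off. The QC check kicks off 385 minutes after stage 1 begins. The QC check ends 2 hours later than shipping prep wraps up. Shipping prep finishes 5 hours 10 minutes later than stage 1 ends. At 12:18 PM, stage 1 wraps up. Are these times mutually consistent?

Yes

Shipping prep ends at 12:18 PM + 310 min = 5:28 PM.
The QC check ends at 5:28 PM + 120 min = 7:28 PM.
Stage 1 starts at 7:28 PM − 485 min = 11:23 AM.
The QC check starts at 11:23 AM + 385 min = 5:48 PM.
That matches the stated 5:48 PM, so the schedule is consistent.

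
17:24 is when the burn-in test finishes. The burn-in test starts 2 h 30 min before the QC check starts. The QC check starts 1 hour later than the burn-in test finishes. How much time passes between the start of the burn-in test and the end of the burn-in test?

The QC check starts at 17:24 + 60 min = 18:24.
The burn-in test starts at 18:24 − 150 min = 15:54.
From 15:54 to 17:24 is 90 minutes.

90 minutes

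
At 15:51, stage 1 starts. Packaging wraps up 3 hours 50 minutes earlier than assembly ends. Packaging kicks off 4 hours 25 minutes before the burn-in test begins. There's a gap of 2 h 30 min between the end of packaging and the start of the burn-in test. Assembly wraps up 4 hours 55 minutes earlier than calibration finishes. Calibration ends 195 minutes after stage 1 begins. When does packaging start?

Calibration ends at 15:51 + 195 min = 19:06.
Assembly ends at 19:06 − 295 min = 14:11.
Packaging ends at 14:11 − 230 min = 10:21.
The burn-in test starts at 10:21 + 150 min = 12:51.
Packaging starts at 12:51 − 265 min = 08:26.

08:26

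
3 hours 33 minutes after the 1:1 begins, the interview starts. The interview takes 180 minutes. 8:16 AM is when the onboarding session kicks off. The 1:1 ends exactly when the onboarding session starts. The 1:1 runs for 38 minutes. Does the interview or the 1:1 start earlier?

The 1:1 ends at 8:16 AM.
The 1:1 starts at 8:16 AM − 38 min = 7:38 AM.
The interview starts at 7:38 AM + 213 min = 11:11 AM.
The interview starts at 11:11 AM and the 1:1 starts at 7:38 AM, so the 1:1 is first.

the 1:1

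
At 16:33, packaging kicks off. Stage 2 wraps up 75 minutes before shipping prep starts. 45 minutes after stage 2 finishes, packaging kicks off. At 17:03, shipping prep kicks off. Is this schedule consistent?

Stage 2 ends at 17:03 − 75 min = 15:48.
Packaging starts at 15:48 + 45 min = 16:33.
That matches the stated 16:33, so the schedule is consistent.

Yes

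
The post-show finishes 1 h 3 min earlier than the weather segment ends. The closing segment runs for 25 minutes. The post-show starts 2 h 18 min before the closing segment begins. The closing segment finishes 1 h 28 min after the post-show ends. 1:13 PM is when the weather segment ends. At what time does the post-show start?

The post-show ends at 1:13 PM − 63 min = 12:10 PM.
The closing segment ends at 12:10 PM + 88 min = 1:38 PM.
The closing segment starts at 1:38 PM − 25 min = 1:13 PM.
The post-show starts at 1:13 PM − 138 min = 10:55 AM.

10:55 AM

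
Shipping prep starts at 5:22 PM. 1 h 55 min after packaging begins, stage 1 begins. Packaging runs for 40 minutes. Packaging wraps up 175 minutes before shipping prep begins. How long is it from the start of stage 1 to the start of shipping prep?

Packaging ends at 5:22 PM − 175 min = 2:27 PM.
Packaging starts at 2:27 PM − 40 min = 1:47 PM.
Stage 1 starts at 1:47 PM + 115 min = 3:42 PM.
From 3:42 PM to 5:22 PM is 1 h 40 min.

1 h 40 min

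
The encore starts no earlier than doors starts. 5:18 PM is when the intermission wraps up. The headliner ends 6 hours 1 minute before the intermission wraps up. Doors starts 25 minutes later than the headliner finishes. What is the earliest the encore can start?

The headliner ends at 5:18 PM − 361 min = 11:17 AM.
Doors starts at 11:17 AM + 25 min = 11:42 AM.
The encore is bounded by doors, so the earliest it can start is 11:42 AM.

11:42 AM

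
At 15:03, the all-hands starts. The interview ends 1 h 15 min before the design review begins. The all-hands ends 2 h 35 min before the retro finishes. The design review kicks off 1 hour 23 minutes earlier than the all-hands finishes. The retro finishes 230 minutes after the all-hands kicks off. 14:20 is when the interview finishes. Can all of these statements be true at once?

No

The retro ends at 15:03 + 230 min = 18:53.
The all-hands ends at 18:53 − 155 min = 16:18.
The design review starts at 16:18 − 83 min = 14:55.
The interview ends at 14:55 − 75 min = 13:40.
But the interview is also said to end at 14:20 — a 40-minute conflict.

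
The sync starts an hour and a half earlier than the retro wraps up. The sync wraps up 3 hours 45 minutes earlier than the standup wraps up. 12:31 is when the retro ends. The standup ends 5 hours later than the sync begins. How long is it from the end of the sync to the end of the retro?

The sync starts at 12:31 − 90 min = 11:01.
The standup ends at 11:01 + 300 min = 16:01.
The sync ends at 16:01 − 225 min = 12:16.
From 12:16 to 12:31 is 15 minutes.

15 minutes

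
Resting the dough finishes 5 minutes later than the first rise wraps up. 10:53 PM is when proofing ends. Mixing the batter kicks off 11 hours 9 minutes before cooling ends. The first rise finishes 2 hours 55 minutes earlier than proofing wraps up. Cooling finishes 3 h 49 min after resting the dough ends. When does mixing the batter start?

12:43 PM

The first rise ends at 10:53 PM − 175 min = 7:58 PM.
Resting the dough ends at 7:58 PM + 5 min = 8:03 PM.
Cooling ends at 8:03 PM + 229 min = 11:52 PM.
Mixing the batter starts at 11:52 PM − 669 min = 12:43 PM.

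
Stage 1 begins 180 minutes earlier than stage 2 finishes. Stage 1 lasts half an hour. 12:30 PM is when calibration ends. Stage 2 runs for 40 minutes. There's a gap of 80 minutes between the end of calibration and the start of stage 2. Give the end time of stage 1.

12:00 PM

Stage 2 starts at 12:30 PM + 80 min = 1:50 PM.
Stage 2 ends at 1:50 PM + 40 min = 2:30 PM.
Stage 1 starts at 2:30 PM − 180 min = 11:30 AM.
Stage 1 ends at 11:30 AM + 30 min = 12:00 PM.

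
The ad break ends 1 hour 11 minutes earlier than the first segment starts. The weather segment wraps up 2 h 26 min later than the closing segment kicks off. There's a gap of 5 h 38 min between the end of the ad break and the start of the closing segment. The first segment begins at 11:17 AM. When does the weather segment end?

The ad break ends at 11:17 AM − 71 min = 10:06 AM.
The closing segment starts at 10:06 AM + 338 min = 3:44 PM.
The weather segment ends at 3:44 PM + 146 min = 6:10 PM.

6:10 PM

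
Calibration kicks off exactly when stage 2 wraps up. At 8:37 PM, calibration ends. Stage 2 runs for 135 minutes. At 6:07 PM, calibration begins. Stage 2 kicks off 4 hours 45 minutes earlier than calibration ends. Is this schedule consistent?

Stage 2 starts at 8:37 PM − 285 min = 3:52 PM.
Stage 2 ends at 3:52 PM + 135 min = 6:07 PM.
So calibration starts at 6:07 PM.
That matches the stated 6:07 PM, so the schedule is consistent.

Yes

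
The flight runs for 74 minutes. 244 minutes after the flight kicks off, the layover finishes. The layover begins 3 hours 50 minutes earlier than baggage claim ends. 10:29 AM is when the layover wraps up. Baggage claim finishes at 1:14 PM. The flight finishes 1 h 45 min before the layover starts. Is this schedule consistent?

Yes

The layover starts at 1:14 PM − 230 min = 9:24 AM.
The flight ends at 9:24 AM − 105 min = 7:39 AM.
The flight starts at 7:39 AM − 74 min = 6:25 AM.
The layover ends at 6:25 AM + 244 min = 10:29 AM.
That matches the stated 10:29 AM, so the schedule is consistent.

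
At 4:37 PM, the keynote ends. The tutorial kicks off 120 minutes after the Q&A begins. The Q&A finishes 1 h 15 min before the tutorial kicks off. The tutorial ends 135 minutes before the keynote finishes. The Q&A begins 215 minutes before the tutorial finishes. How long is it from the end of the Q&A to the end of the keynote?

The tutorial ends at 4:37 PM − 135 min = 2:22 PM.
The Q&A starts at 2:22 PM − 215 min = 10:47 AM.
The tutorial starts at 10:47 AM + 120 min = 12:47 PM.
The Q&A ends at 12:47 PM − 75 min = 11:32 AM.
From 11:32 AM to 4:37 PM is 305 minutes.

305 minutes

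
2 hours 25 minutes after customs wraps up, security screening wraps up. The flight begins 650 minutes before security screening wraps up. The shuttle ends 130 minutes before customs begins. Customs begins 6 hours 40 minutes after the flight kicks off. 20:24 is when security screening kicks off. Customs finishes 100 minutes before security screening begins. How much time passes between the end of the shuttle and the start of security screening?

5 h 35 min

Customs ends at 20:24 − 100 min = 18:44.
Security screening ends at 18:44 + 145 min = 21:09.
The flight starts at 21:09 − 650 min = 10:19.
Customs starts at 10:19 + 400 min = 16:59.
The shuttle ends at 16:59 − 130 min = 14:49.
From 14:49 to 20:24 is 5 h 35 min.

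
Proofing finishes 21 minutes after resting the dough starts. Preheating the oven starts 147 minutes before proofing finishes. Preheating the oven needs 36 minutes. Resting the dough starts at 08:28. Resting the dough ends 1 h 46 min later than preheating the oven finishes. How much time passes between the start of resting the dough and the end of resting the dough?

16 minutes

Proofing ends at 08:28 + 21 min = 08:49.
Preheating the oven starts at 08:49 − 147 min = 06:22.
Preheating the oven ends at 06:22 + 36 min = 06:58.
Resting the dough ends at 06:58 + 106 min = 08:44.
From 08:28 to 08:44 is 16 minutes.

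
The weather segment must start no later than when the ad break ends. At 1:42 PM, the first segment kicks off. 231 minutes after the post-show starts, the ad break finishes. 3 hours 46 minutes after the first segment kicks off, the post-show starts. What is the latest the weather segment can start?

The post-show starts at 1:42 PM + 226 min = 5:28 PM.
The ad break ends at 5:28 PM + 231 min = 9:19 PM.
The weather segment is bounded by the ad break, so the latest it can start is 9:19 PM.

9:19 PM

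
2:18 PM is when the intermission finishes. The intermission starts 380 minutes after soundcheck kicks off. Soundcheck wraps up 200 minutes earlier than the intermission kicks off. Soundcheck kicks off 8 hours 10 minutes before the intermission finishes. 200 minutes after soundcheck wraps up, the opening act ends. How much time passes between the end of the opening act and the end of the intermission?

Soundcheck starts at 2:18 PM − 490 min = 6:08 AM.
The intermission starts at 6:08 AM + 380 min = 12:28 PM.
Soundcheck ends at 12:28 PM − 200 min = 9:08 AM.
The opening act ends at 9:08 AM + 200 min = 12:28 PM.
From 12:28 PM to 2:18 PM is 1 h 50 min.

1 h 50 min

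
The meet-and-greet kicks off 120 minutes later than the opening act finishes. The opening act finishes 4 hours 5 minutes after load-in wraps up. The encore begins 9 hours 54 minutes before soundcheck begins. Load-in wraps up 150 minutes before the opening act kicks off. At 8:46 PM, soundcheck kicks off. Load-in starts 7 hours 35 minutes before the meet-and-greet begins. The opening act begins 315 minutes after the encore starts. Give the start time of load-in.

The encore starts at 8:46 PM − 594 min = 10:52 AM.
The opening act starts at 10:52 AM + 315 min = 4:07 PM.
Load-in ends at 4:07 PM − 150 min = 1:37 PM.
The opening act ends at 1:37 PM + 245 min = 5:42 PM.
The meet-and-greet starts at 5:42 PM + 120 min = 7:42 PM.
Load-in starts at 7:42 PM − 455 min = 12:07 PM.

12:07 PM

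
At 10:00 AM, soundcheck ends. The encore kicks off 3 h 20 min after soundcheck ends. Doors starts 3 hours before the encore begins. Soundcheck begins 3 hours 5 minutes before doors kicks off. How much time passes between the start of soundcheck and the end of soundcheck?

The encore starts at 10:00 AM + 200 min = 1:20 PM.
Doors starts at 1:20 PM − 180 min = 10:20 AM.
Soundcheck starts at 10:20 AM − 185 min = 7:15 AM.
From 7:15 AM to 10:00 AM is 165 minutes.

165 minutes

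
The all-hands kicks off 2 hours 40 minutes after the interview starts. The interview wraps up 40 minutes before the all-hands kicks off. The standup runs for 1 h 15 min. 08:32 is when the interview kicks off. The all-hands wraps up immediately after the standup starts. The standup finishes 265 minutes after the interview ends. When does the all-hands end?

The all-hands starts at 08:32 + 160 min = 11:12.
The interview ends at 11:12 − 40 min = 10:32.
The standup ends at 10:32 + 265 min = 14:57.
The standup starts at 14:57 − 75 min = 13:42.
So the all-hands ends at 13:42.

13:42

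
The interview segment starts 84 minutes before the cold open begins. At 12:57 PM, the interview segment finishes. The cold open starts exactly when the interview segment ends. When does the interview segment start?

The cold open starts at 12:57 PM.
The interview segment starts at 12:57 PM − 84 min = 11:33 AM.

11:33 AM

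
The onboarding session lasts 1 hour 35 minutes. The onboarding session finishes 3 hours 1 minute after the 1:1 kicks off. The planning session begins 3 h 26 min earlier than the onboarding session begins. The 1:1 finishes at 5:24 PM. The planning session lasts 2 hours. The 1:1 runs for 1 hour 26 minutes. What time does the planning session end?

3:58 PM

The 1:1 starts at 5:24 PM − 86 min = 3:58 PM.
The onboarding session ends at 3:58 PM + 181 min = 6:59 PM.
The onboarding session starts at 6:59 PM − 95 min = 5:24 PM.
The planning session starts at 5:24 PM − 206 min = 1:58 PM.
The planning session ends at 1:58 PM + 120 min = 3:58 PM.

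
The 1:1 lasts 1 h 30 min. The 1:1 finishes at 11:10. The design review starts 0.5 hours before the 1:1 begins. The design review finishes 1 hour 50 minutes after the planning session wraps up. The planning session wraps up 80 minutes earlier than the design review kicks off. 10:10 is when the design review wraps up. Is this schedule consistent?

The 1:1 starts at 11:10 − 90 min = 09:40.
The design review starts at 09:40 − 30 min = 09:10.
The planning session ends at 09:10 − 80 min = 07:50.
The design review ends at 07:50 + 110 min = 09:40.
But the design review is also said to end at 10:10 — a 30-minute conflict.

No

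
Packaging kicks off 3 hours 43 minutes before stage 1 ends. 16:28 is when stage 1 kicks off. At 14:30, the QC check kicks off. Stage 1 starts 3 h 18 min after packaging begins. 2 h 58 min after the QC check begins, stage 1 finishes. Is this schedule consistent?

Stage 1 ends at 14:30 + 178 min = 17:28.
Packaging starts at 17:28 − 223 min = 13:45.
Stage 1 starts at 13:45 + 198 min = 17:03.
But stage 1 is also said to start at 16:28 — a 35-minute conflict.

No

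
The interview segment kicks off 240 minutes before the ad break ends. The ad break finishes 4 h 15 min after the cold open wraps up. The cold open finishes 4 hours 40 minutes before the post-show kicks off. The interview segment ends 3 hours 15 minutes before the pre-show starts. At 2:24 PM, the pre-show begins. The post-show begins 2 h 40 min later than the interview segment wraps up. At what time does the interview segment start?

9:24 AM

The interview segment ends at 2:24 PM − 195 min = 11:09 AM.
The post-show starts at 11:09 AM + 160 min = 1:49 PM.
The cold open ends at 1:49 PM − 280 min = 9:09 AM.
The ad break ends at 9:09 AM + 255 min = 1:24 PM.
The interview segment starts at 1:24 PM − 240 min = 9:24 AM.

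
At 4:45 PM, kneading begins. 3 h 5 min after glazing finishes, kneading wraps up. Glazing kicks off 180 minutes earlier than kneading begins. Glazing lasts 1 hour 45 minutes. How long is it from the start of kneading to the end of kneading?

1 hour 50 minutes

Glazing starts at 4:45 PM − 180 min = 1:45 PM.
Glazing ends at 1:45 PM + 105 min = 3:30 PM.
Kneading ends at 3:30 PM + 185 min = 6:35 PM.
From 4:45 PM to 6:35 PM is 1 hour 50 minutes.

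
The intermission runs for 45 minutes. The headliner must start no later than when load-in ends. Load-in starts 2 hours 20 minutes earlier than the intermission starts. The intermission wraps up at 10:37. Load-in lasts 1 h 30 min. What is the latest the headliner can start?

The intermission starts at 10:37 − 45 min = 09:52.
Load-in starts at 09:52 − 140 min = 07:32.
Load-in ends at 07:32 + 90 min = 09:02.
The headliner is bounded by load-in, so the latest it can start is 09:02.

09:02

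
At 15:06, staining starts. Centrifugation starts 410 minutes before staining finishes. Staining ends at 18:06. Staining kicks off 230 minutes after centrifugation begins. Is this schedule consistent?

Yes

Centrifugation starts at 18:06 − 410 min = 11:16.
Staining starts at 11:16 + 230 min = 15:06.
That matches the stated 15:06, so the schedule is consistent.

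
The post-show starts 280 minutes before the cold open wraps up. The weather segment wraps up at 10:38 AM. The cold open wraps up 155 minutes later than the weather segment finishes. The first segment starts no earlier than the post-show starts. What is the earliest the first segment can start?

8:33 AM

The cold open ends at 10:38 AM + 155 min = 1:13 PM.
The post-show starts at 1:13 PM − 280 min = 8:33 AM.
The first segment is bounded by the post-show, so the earliest it can start is 8:33 AM.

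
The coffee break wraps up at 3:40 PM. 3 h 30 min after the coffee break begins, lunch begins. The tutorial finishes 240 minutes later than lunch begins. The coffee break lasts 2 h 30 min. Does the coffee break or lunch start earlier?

The coffee break starts at 3:40 PM − 150 min = 1:10 PM.
Lunch starts at 1:10 PM + 210 min = 4:40 PM.
The coffee break starts at 1:10 PM and lunch starts at 4:40 PM, so the coffee break is first.

the coffee break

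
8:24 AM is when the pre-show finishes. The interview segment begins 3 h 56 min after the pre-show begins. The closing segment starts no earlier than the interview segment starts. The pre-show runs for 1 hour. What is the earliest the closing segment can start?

11:20 AM

The pre-show starts at 8:24 AM − 60 min = 7:24 AM.
The interview segment starts at 7:24 AM + 236 min = 11:20 AM.
The closing segment is bounded by the interview segment, so the earliest it can start is 11:20 AM.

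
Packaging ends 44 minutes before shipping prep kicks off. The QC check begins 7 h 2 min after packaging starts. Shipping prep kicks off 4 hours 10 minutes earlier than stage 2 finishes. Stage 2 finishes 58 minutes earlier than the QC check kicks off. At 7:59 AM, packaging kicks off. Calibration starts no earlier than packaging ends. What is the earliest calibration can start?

9:09 AM

The QC check starts at 7:59 AM + 422 min = 3:01 PM.
Stage 2 ends at 3:01 PM − 58 min = 2:03 PM.
Shipping prep starts at 2:03 PM − 250 min = 9:53 AM.
Packaging ends at 9:53 AM − 44 min = 9:09 AM.
Calibration is bounded by packaging, so the earliest it can start is 9:09 AM.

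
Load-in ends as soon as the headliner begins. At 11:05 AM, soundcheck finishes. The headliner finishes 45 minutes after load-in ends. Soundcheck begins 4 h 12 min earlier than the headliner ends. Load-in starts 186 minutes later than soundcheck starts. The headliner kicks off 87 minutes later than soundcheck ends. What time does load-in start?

The headliner starts at 11:05 AM + 87 min = 12:32 PM.
So load-in ends at 12:32 PM.
The headliner ends at 12:32 PM + 45 min = 1:17 PM.
Soundcheck starts at 1:17 PM − 252 min = 9:05 AM.
Load-in starts at 9:05 AM + 186 min = 12:11 PM.

12:11 PM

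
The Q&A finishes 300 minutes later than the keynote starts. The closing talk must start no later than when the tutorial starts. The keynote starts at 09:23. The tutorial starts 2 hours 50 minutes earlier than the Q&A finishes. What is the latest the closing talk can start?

The Q&A ends at 09:23 + 300 min = 14:23.
The tutorial starts at 14:23 − 170 min = 11:33.
The closing talk is bounded by the tutorial, so the latest it can start is 11:33.

11:33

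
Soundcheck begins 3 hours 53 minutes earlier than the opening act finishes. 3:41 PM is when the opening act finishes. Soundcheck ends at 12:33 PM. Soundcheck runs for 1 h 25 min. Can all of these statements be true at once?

No

Soundcheck starts at 3:41 PM − 233 min = 11:48 AM.
Soundcheck ends at 11:48 AM + 85 min = 1:13 PM.
But soundcheck is also said to end at 12:33 PM — a 40-minute conflict.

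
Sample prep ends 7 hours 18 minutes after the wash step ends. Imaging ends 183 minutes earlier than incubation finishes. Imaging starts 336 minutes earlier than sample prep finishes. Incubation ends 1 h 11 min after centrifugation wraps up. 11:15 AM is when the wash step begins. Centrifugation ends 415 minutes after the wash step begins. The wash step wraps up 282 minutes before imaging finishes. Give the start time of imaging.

1:18 PM

Centrifugation ends at 11:15 AM + 415 min = 6:10 PM.
Incubation ends at 6:10 PM + 71 min = 7:21 PM.
Imaging ends at 7:21 PM − 183 min = 4:18 PM.
The wash step ends at 4:18 PM − 282 min = 11:36 AM.
Sample prep ends at 11:36 AM + 438 min = 6:54 PM.
Imaging starts at 6:54 PM − 336 min = 1:18 PM.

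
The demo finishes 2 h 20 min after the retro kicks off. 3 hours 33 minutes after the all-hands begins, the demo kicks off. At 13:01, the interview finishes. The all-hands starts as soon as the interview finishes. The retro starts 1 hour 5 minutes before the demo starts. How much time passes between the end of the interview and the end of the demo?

288 minutes

The all-hands starts at 13:01.
The demo starts at 13:01 + 213 min = 16:34.
The retro starts at 16:34 − 65 min = 15:29.
The demo ends at 15:29 + 140 min = 17:49.
From 13:01 to 17:49 is 288 minutes.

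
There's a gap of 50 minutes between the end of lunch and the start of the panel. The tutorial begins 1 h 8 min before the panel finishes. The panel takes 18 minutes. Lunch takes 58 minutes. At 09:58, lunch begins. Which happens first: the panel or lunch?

lunch

Lunch ends at 09:58 + 58 min = 10:56.
The panel starts at 10:56 + 50 min = 11:46.
The panel starts at 11:46 and lunch starts at 09:58, so lunch is first.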